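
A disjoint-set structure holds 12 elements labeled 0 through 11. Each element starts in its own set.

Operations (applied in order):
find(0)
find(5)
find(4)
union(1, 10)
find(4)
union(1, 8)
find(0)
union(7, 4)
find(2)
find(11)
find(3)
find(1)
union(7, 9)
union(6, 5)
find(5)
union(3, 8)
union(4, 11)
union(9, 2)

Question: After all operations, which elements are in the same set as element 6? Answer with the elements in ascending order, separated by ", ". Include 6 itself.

Answer: 5, 6

Derivation:
Step 1: find(0) -> no change; set of 0 is {0}
Step 2: find(5) -> no change; set of 5 is {5}
Step 3: find(4) -> no change; set of 4 is {4}
Step 4: union(1, 10) -> merged; set of 1 now {1, 10}
Step 5: find(4) -> no change; set of 4 is {4}
Step 6: union(1, 8) -> merged; set of 1 now {1, 8, 10}
Step 7: find(0) -> no change; set of 0 is {0}
Step 8: union(7, 4) -> merged; set of 7 now {4, 7}
Step 9: find(2) -> no change; set of 2 is {2}
Step 10: find(11) -> no change; set of 11 is {11}
Step 11: find(3) -> no change; set of 3 is {3}
Step 12: find(1) -> no change; set of 1 is {1, 8, 10}
Step 13: union(7, 9) -> merged; set of 7 now {4, 7, 9}
Step 14: union(6, 5) -> merged; set of 6 now {5, 6}
Step 15: find(5) -> no change; set of 5 is {5, 6}
Step 16: union(3, 8) -> merged; set of 3 now {1, 3, 8, 10}
Step 17: union(4, 11) -> merged; set of 4 now {4, 7, 9, 11}
Step 18: union(9, 2) -> merged; set of 9 now {2, 4, 7, 9, 11}
Component of 6: {5, 6}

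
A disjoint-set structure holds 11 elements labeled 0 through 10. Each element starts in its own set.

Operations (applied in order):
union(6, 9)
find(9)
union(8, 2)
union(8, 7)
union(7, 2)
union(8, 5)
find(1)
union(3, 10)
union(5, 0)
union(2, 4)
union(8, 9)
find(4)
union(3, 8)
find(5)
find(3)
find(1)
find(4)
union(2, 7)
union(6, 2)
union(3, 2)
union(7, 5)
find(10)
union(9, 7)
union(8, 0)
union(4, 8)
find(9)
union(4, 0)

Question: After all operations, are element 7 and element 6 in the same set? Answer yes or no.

Step 1: union(6, 9) -> merged; set of 6 now {6, 9}
Step 2: find(9) -> no change; set of 9 is {6, 9}
Step 3: union(8, 2) -> merged; set of 8 now {2, 8}
Step 4: union(8, 7) -> merged; set of 8 now {2, 7, 8}
Step 5: union(7, 2) -> already same set; set of 7 now {2, 7, 8}
Step 6: union(8, 5) -> merged; set of 8 now {2, 5, 7, 8}
Step 7: find(1) -> no change; set of 1 is {1}
Step 8: union(3, 10) -> merged; set of 3 now {3, 10}
Step 9: union(5, 0) -> merged; set of 5 now {0, 2, 5, 7, 8}
Step 10: union(2, 4) -> merged; set of 2 now {0, 2, 4, 5, 7, 8}
Step 11: union(8, 9) -> merged; set of 8 now {0, 2, 4, 5, 6, 7, 8, 9}
Step 12: find(4) -> no change; set of 4 is {0, 2, 4, 5, 6, 7, 8, 9}
Step 13: union(3, 8) -> merged; set of 3 now {0, 2, 3, 4, 5, 6, 7, 8, 9, 10}
Step 14: find(5) -> no change; set of 5 is {0, 2, 3, 4, 5, 6, 7, 8, 9, 10}
Step 15: find(3) -> no change; set of 3 is {0, 2, 3, 4, 5, 6, 7, 8, 9, 10}
Step 16: find(1) -> no change; set of 1 is {1}
Step 17: find(4) -> no change; set of 4 is {0, 2, 3, 4, 5, 6, 7, 8, 9, 10}
Step 18: union(2, 7) -> already same set; set of 2 now {0, 2, 3, 4, 5, 6, 7, 8, 9, 10}
Step 19: union(6, 2) -> already same set; set of 6 now {0, 2, 3, 4, 5, 6, 7, 8, 9, 10}
Step 20: union(3, 2) -> already same set; set of 3 now {0, 2, 3, 4, 5, 6, 7, 8, 9, 10}
Step 21: union(7, 5) -> already same set; set of 7 now {0, 2, 3, 4, 5, 6, 7, 8, 9, 10}
Step 22: find(10) -> no change; set of 10 is {0, 2, 3, 4, 5, 6, 7, 8, 9, 10}
Step 23: union(9, 7) -> already same set; set of 9 now {0, 2, 3, 4, 5, 6, 7, 8, 9, 10}
Step 24: union(8, 0) -> already same set; set of 8 now {0, 2, 3, 4, 5, 6, 7, 8, 9, 10}
Step 25: union(4, 8) -> already same set; set of 4 now {0, 2, 3, 4, 5, 6, 7, 8, 9, 10}
Step 26: find(9) -> no change; set of 9 is {0, 2, 3, 4, 5, 6, 7, 8, 9, 10}
Step 27: union(4, 0) -> already same set; set of 4 now {0, 2, 3, 4, 5, 6, 7, 8, 9, 10}
Set of 7: {0, 2, 3, 4, 5, 6, 7, 8, 9, 10}; 6 is a member.

Answer: yes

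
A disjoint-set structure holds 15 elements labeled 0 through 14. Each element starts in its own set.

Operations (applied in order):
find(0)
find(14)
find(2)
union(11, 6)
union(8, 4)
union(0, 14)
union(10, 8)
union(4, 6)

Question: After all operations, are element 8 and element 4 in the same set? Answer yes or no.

Answer: yes

Derivation:
Step 1: find(0) -> no change; set of 0 is {0}
Step 2: find(14) -> no change; set of 14 is {14}
Step 3: find(2) -> no change; set of 2 is {2}
Step 4: union(11, 6) -> merged; set of 11 now {6, 11}
Step 5: union(8, 4) -> merged; set of 8 now {4, 8}
Step 6: union(0, 14) -> merged; set of 0 now {0, 14}
Step 7: union(10, 8) -> merged; set of 10 now {4, 8, 10}
Step 8: union(4, 6) -> merged; set of 4 now {4, 6, 8, 10, 11}
Set of 8: {4, 6, 8, 10, 11}; 4 is a member.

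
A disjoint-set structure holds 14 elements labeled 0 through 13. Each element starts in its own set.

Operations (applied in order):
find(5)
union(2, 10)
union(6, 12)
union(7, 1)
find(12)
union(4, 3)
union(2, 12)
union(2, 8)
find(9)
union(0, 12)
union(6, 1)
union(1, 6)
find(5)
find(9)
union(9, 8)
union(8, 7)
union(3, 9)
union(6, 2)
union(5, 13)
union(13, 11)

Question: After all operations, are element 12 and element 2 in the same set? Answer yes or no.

Answer: yes

Derivation:
Step 1: find(5) -> no change; set of 5 is {5}
Step 2: union(2, 10) -> merged; set of 2 now {2, 10}
Step 3: union(6, 12) -> merged; set of 6 now {6, 12}
Step 4: union(7, 1) -> merged; set of 7 now {1, 7}
Step 5: find(12) -> no change; set of 12 is {6, 12}
Step 6: union(4, 3) -> merged; set of 4 now {3, 4}
Step 7: union(2, 12) -> merged; set of 2 now {2, 6, 10, 12}
Step 8: union(2, 8) -> merged; set of 2 now {2, 6, 8, 10, 12}
Step 9: find(9) -> no change; set of 9 is {9}
Step 10: union(0, 12) -> merged; set of 0 now {0, 2, 6, 8, 10, 12}
Step 11: union(6, 1) -> merged; set of 6 now {0, 1, 2, 6, 7, 8, 10, 12}
Step 12: union(1, 6) -> already same set; set of 1 now {0, 1, 2, 6, 7, 8, 10, 12}
Step 13: find(5) -> no change; set of 5 is {5}
Step 14: find(9) -> no change; set of 9 is {9}
Step 15: union(9, 8) -> merged; set of 9 now {0, 1, 2, 6, 7, 8, 9, 10, 12}
Step 16: union(8, 7) -> already same set; set of 8 now {0, 1, 2, 6, 7, 8, 9, 10, 12}
Step 17: union(3, 9) -> merged; set of 3 now {0, 1, 2, 3, 4, 6, 7, 8, 9, 10, 12}
Step 18: union(6, 2) -> already same set; set of 6 now {0, 1, 2, 3, 4, 6, 7, 8, 9, 10, 12}
Step 19: union(5, 13) -> merged; set of 5 now {5, 13}
Step 20: union(13, 11) -> merged; set of 13 now {5, 11, 13}
Set of 12: {0, 1, 2, 3, 4, 6, 7, 8, 9, 10, 12}; 2 is a member.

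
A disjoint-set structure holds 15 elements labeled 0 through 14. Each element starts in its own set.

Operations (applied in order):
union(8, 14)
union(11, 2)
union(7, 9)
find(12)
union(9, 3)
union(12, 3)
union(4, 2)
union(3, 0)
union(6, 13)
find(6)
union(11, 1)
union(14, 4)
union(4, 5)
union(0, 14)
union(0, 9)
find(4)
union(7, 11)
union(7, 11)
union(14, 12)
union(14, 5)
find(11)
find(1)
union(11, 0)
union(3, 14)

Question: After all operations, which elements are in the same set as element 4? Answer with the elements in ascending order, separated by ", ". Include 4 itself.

Answer: 0, 1, 2, 3, 4, 5, 7, 8, 9, 11, 12, 14

Derivation:
Step 1: union(8, 14) -> merged; set of 8 now {8, 14}
Step 2: union(11, 2) -> merged; set of 11 now {2, 11}
Step 3: union(7, 9) -> merged; set of 7 now {7, 9}
Step 4: find(12) -> no change; set of 12 is {12}
Step 5: union(9, 3) -> merged; set of 9 now {3, 7, 9}
Step 6: union(12, 3) -> merged; set of 12 now {3, 7, 9, 12}
Step 7: union(4, 2) -> merged; set of 4 now {2, 4, 11}
Step 8: union(3, 0) -> merged; set of 3 now {0, 3, 7, 9, 12}
Step 9: union(6, 13) -> merged; set of 6 now {6, 13}
Step 10: find(6) -> no change; set of 6 is {6, 13}
Step 11: union(11, 1) -> merged; set of 11 now {1, 2, 4, 11}
Step 12: union(14, 4) -> merged; set of 14 now {1, 2, 4, 8, 11, 14}
Step 13: union(4, 5) -> merged; set of 4 now {1, 2, 4, 5, 8, 11, 14}
Step 14: union(0, 14) -> merged; set of 0 now {0, 1, 2, 3, 4, 5, 7, 8, 9, 11, 12, 14}
Step 15: union(0, 9) -> already same set; set of 0 now {0, 1, 2, 3, 4, 5, 7, 8, 9, 11, 12, 14}
Step 16: find(4) -> no change; set of 4 is {0, 1, 2, 3, 4, 5, 7, 8, 9, 11, 12, 14}
Step 17: union(7, 11) -> already same set; set of 7 now {0, 1, 2, 3, 4, 5, 7, 8, 9, 11, 12, 14}
Step 18: union(7, 11) -> already same set; set of 7 now {0, 1, 2, 3, 4, 5, 7, 8, 9, 11, 12, 14}
Step 19: union(14, 12) -> already same set; set of 14 now {0, 1, 2, 3, 4, 5, 7, 8, 9, 11, 12, 14}
Step 20: union(14, 5) -> already same set; set of 14 now {0, 1, 2, 3, 4, 5, 7, 8, 9, 11, 12, 14}
Step 21: find(11) -> no change; set of 11 is {0, 1, 2, 3, 4, 5, 7, 8, 9, 11, 12, 14}
Step 22: find(1) -> no change; set of 1 is {0, 1, 2, 3, 4, 5, 7, 8, 9, 11, 12, 14}
Step 23: union(11, 0) -> already same set; set of 11 now {0, 1, 2, 3, 4, 5, 7, 8, 9, 11, 12, 14}
Step 24: union(3, 14) -> already same set; set of 3 now {0, 1, 2, 3, 4, 5, 7, 8, 9, 11, 12, 14}
Component of 4: {0, 1, 2, 3, 4, 5, 7, 8, 9, 11, 12, 14}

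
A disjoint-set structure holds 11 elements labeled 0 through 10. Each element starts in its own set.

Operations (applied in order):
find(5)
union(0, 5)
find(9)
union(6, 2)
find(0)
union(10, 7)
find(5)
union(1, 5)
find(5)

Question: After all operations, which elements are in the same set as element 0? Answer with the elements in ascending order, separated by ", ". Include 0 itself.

Answer: 0, 1, 5

Derivation:
Step 1: find(5) -> no change; set of 5 is {5}
Step 2: union(0, 5) -> merged; set of 0 now {0, 5}
Step 3: find(9) -> no change; set of 9 is {9}
Step 4: union(6, 2) -> merged; set of 6 now {2, 6}
Step 5: find(0) -> no change; set of 0 is {0, 5}
Step 6: union(10, 7) -> merged; set of 10 now {7, 10}
Step 7: find(5) -> no change; set of 5 is {0, 5}
Step 8: union(1, 5) -> merged; set of 1 now {0, 1, 5}
Step 9: find(5) -> no change; set of 5 is {0, 1, 5}
Component of 0: {0, 1, 5}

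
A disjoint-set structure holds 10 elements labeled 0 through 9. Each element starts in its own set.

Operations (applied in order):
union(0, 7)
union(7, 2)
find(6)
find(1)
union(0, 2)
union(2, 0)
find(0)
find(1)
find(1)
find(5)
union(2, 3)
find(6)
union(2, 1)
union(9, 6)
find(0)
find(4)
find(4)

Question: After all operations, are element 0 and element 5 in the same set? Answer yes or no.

Answer: no

Derivation:
Step 1: union(0, 7) -> merged; set of 0 now {0, 7}
Step 2: union(7, 2) -> merged; set of 7 now {0, 2, 7}
Step 3: find(6) -> no change; set of 6 is {6}
Step 4: find(1) -> no change; set of 1 is {1}
Step 5: union(0, 2) -> already same set; set of 0 now {0, 2, 7}
Step 6: union(2, 0) -> already same set; set of 2 now {0, 2, 7}
Step 7: find(0) -> no change; set of 0 is {0, 2, 7}
Step 8: find(1) -> no change; set of 1 is {1}
Step 9: find(1) -> no change; set of 1 is {1}
Step 10: find(5) -> no change; set of 5 is {5}
Step 11: union(2, 3) -> merged; set of 2 now {0, 2, 3, 7}
Step 12: find(6) -> no change; set of 6 is {6}
Step 13: union(2, 1) -> merged; set of 2 now {0, 1, 2, 3, 7}
Step 14: union(9, 6) -> merged; set of 9 now {6, 9}
Step 15: find(0) -> no change; set of 0 is {0, 1, 2, 3, 7}
Step 16: find(4) -> no change; set of 4 is {4}
Step 17: find(4) -> no change; set of 4 is {4}
Set of 0: {0, 1, 2, 3, 7}; 5 is not a member.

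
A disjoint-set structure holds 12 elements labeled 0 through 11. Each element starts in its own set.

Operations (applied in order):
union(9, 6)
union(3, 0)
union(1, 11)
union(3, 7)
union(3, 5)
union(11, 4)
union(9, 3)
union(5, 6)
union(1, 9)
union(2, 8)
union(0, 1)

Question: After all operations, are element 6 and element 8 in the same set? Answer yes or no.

Answer: no

Derivation:
Step 1: union(9, 6) -> merged; set of 9 now {6, 9}
Step 2: union(3, 0) -> merged; set of 3 now {0, 3}
Step 3: union(1, 11) -> merged; set of 1 now {1, 11}
Step 4: union(3, 7) -> merged; set of 3 now {0, 3, 7}
Step 5: union(3, 5) -> merged; set of 3 now {0, 3, 5, 7}
Step 6: union(11, 4) -> merged; set of 11 now {1, 4, 11}
Step 7: union(9, 3) -> merged; set of 9 now {0, 3, 5, 6, 7, 9}
Step 8: union(5, 6) -> already same set; set of 5 now {0, 3, 5, 6, 7, 9}
Step 9: union(1, 9) -> merged; set of 1 now {0, 1, 3, 4, 5, 6, 7, 9, 11}
Step 10: union(2, 8) -> merged; set of 2 now {2, 8}
Step 11: union(0, 1) -> already same set; set of 0 now {0, 1, 3, 4, 5, 6, 7, 9, 11}
Set of 6: {0, 1, 3, 4, 5, 6, 7, 9, 11}; 8 is not a member.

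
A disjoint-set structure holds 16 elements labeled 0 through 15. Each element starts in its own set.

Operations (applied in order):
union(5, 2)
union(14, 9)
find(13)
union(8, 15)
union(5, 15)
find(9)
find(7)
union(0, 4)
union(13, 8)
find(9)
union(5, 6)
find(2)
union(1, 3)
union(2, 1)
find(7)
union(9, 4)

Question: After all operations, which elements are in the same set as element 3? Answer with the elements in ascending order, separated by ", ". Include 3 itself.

Answer: 1, 2, 3, 5, 6, 8, 13, 15

Derivation:
Step 1: union(5, 2) -> merged; set of 5 now {2, 5}
Step 2: union(14, 9) -> merged; set of 14 now {9, 14}
Step 3: find(13) -> no change; set of 13 is {13}
Step 4: union(8, 15) -> merged; set of 8 now {8, 15}
Step 5: union(5, 15) -> merged; set of 5 now {2, 5, 8, 15}
Step 6: find(9) -> no change; set of 9 is {9, 14}
Step 7: find(7) -> no change; set of 7 is {7}
Step 8: union(0, 4) -> merged; set of 0 now {0, 4}
Step 9: union(13, 8) -> merged; set of 13 now {2, 5, 8, 13, 15}
Step 10: find(9) -> no change; set of 9 is {9, 14}
Step 11: union(5, 6) -> merged; set of 5 now {2, 5, 6, 8, 13, 15}
Step 12: find(2) -> no change; set of 2 is {2, 5, 6, 8, 13, 15}
Step 13: union(1, 3) -> merged; set of 1 now {1, 3}
Step 14: union(2, 1) -> merged; set of 2 now {1, 2, 3, 5, 6, 8, 13, 15}
Step 15: find(7) -> no change; set of 7 is {7}
Step 16: union(9, 4) -> merged; set of 9 now {0, 4, 9, 14}
Component of 3: {1, 2, 3, 5, 6, 8, 13, 15}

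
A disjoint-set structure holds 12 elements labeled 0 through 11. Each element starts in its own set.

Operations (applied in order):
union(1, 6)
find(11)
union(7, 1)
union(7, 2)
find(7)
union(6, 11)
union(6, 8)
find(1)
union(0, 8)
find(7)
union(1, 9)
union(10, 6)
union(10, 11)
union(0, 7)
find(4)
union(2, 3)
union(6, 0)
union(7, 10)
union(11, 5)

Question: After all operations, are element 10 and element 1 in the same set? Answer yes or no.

Step 1: union(1, 6) -> merged; set of 1 now {1, 6}
Step 2: find(11) -> no change; set of 11 is {11}
Step 3: union(7, 1) -> merged; set of 7 now {1, 6, 7}
Step 4: union(7, 2) -> merged; set of 7 now {1, 2, 6, 7}
Step 5: find(7) -> no change; set of 7 is {1, 2, 6, 7}
Step 6: union(6, 11) -> merged; set of 6 now {1, 2, 6, 7, 11}
Step 7: union(6, 8) -> merged; set of 6 now {1, 2, 6, 7, 8, 11}
Step 8: find(1) -> no change; set of 1 is {1, 2, 6, 7, 8, 11}
Step 9: union(0, 8) -> merged; set of 0 now {0, 1, 2, 6, 7, 8, 11}
Step 10: find(7) -> no change; set of 7 is {0, 1, 2, 6, 7, 8, 11}
Step 11: union(1, 9) -> merged; set of 1 now {0, 1, 2, 6, 7, 8, 9, 11}
Step 12: union(10, 6) -> merged; set of 10 now {0, 1, 2, 6, 7, 8, 9, 10, 11}
Step 13: union(10, 11) -> already same set; set of 10 now {0, 1, 2, 6, 7, 8, 9, 10, 11}
Step 14: union(0, 7) -> already same set; set of 0 now {0, 1, 2, 6, 7, 8, 9, 10, 11}
Step 15: find(4) -> no change; set of 4 is {4}
Step 16: union(2, 3) -> merged; set of 2 now {0, 1, 2, 3, 6, 7, 8, 9, 10, 11}
Step 17: union(6, 0) -> already same set; set of 6 now {0, 1, 2, 3, 6, 7, 8, 9, 10, 11}
Step 18: union(7, 10) -> already same set; set of 7 now {0, 1, 2, 3, 6, 7, 8, 9, 10, 11}
Step 19: union(11, 5) -> merged; set of 11 now {0, 1, 2, 3, 5, 6, 7, 8, 9, 10, 11}
Set of 10: {0, 1, 2, 3, 5, 6, 7, 8, 9, 10, 11}; 1 is a member.

Answer: yes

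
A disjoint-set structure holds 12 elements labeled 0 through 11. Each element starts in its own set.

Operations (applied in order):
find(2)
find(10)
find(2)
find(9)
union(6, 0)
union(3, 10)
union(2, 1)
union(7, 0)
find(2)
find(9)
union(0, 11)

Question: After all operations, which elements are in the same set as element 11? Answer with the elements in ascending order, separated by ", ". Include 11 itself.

Answer: 0, 6, 7, 11

Derivation:
Step 1: find(2) -> no change; set of 2 is {2}
Step 2: find(10) -> no change; set of 10 is {10}
Step 3: find(2) -> no change; set of 2 is {2}
Step 4: find(9) -> no change; set of 9 is {9}
Step 5: union(6, 0) -> merged; set of 6 now {0, 6}
Step 6: union(3, 10) -> merged; set of 3 now {3, 10}
Step 7: union(2, 1) -> merged; set of 2 now {1, 2}
Step 8: union(7, 0) -> merged; set of 7 now {0, 6, 7}
Step 9: find(2) -> no change; set of 2 is {1, 2}
Step 10: find(9) -> no change; set of 9 is {9}
Step 11: union(0, 11) -> merged; set of 0 now {0, 6, 7, 11}
Component of 11: {0, 6, 7, 11}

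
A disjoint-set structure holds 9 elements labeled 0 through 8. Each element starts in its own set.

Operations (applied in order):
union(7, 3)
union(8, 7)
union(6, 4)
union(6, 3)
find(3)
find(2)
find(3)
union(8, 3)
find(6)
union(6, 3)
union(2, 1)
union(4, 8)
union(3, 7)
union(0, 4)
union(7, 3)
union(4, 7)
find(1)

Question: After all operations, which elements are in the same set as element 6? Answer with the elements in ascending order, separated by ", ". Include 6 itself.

Step 1: union(7, 3) -> merged; set of 7 now {3, 7}
Step 2: union(8, 7) -> merged; set of 8 now {3, 7, 8}
Step 3: union(6, 4) -> merged; set of 6 now {4, 6}
Step 4: union(6, 3) -> merged; set of 6 now {3, 4, 6, 7, 8}
Step 5: find(3) -> no change; set of 3 is {3, 4, 6, 7, 8}
Step 6: find(2) -> no change; set of 2 is {2}
Step 7: find(3) -> no change; set of 3 is {3, 4, 6, 7, 8}
Step 8: union(8, 3) -> already same set; set of 8 now {3, 4, 6, 7, 8}
Step 9: find(6) -> no change; set of 6 is {3, 4, 6, 7, 8}
Step 10: union(6, 3) -> already same set; set of 6 now {3, 4, 6, 7, 8}
Step 11: union(2, 1) -> merged; set of 2 now {1, 2}
Step 12: union(4, 8) -> already same set; set of 4 now {3, 4, 6, 7, 8}
Step 13: union(3, 7) -> already same set; set of 3 now {3, 4, 6, 7, 8}
Step 14: union(0, 4) -> merged; set of 0 now {0, 3, 4, 6, 7, 8}
Step 15: union(7, 3) -> already same set; set of 7 now {0, 3, 4, 6, 7, 8}
Step 16: union(4, 7) -> already same set; set of 4 now {0, 3, 4, 6, 7, 8}
Step 17: find(1) -> no change; set of 1 is {1, 2}
Component of 6: {0, 3, 4, 6, 7, 8}

Answer: 0, 3, 4, 6, 7, 8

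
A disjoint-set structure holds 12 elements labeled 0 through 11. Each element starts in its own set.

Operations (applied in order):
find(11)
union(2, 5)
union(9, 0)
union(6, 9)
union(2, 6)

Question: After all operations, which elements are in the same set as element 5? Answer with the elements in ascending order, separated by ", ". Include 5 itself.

Step 1: find(11) -> no change; set of 11 is {11}
Step 2: union(2, 5) -> merged; set of 2 now {2, 5}
Step 3: union(9, 0) -> merged; set of 9 now {0, 9}
Step 4: union(6, 9) -> merged; set of 6 now {0, 6, 9}
Step 5: union(2, 6) -> merged; set of 2 now {0, 2, 5, 6, 9}
Component of 5: {0, 2, 5, 6, 9}

Answer: 0, 2, 5, 6, 9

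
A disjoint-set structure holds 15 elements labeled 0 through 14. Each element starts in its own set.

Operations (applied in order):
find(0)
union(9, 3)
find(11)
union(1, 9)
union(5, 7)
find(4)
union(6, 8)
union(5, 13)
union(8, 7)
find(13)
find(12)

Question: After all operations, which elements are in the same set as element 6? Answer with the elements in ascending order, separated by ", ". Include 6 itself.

Answer: 5, 6, 7, 8, 13

Derivation:
Step 1: find(0) -> no change; set of 0 is {0}
Step 2: union(9, 3) -> merged; set of 9 now {3, 9}
Step 3: find(11) -> no change; set of 11 is {11}
Step 4: union(1, 9) -> merged; set of 1 now {1, 3, 9}
Step 5: union(5, 7) -> merged; set of 5 now {5, 7}
Step 6: find(4) -> no change; set of 4 is {4}
Step 7: union(6, 8) -> merged; set of 6 now {6, 8}
Step 8: union(5, 13) -> merged; set of 5 now {5, 7, 13}
Step 9: union(8, 7) -> merged; set of 8 now {5, 6, 7, 8, 13}
Step 10: find(13) -> no change; set of 13 is {5, 6, 7, 8, 13}
Step 11: find(12) -> no change; set of 12 is {12}
Component of 6: {5, 6, 7, 8, 13}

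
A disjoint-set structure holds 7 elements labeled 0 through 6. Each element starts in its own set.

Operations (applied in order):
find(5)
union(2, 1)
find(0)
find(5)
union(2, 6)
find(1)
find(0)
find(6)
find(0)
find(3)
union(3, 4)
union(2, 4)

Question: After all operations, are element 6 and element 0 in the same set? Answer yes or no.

Step 1: find(5) -> no change; set of 5 is {5}
Step 2: union(2, 1) -> merged; set of 2 now {1, 2}
Step 3: find(0) -> no change; set of 0 is {0}
Step 4: find(5) -> no change; set of 5 is {5}
Step 5: union(2, 6) -> merged; set of 2 now {1, 2, 6}
Step 6: find(1) -> no change; set of 1 is {1, 2, 6}
Step 7: find(0) -> no change; set of 0 is {0}
Step 8: find(6) -> no change; set of 6 is {1, 2, 6}
Step 9: find(0) -> no change; set of 0 is {0}
Step 10: find(3) -> no change; set of 3 is {3}
Step 11: union(3, 4) -> merged; set of 3 now {3, 4}
Step 12: union(2, 4) -> merged; set of 2 now {1, 2, 3, 4, 6}
Set of 6: {1, 2, 3, 4, 6}; 0 is not a member.

Answer: no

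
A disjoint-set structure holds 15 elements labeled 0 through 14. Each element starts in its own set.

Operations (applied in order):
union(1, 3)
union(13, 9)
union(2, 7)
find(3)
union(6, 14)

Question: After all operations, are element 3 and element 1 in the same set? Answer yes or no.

Answer: yes

Derivation:
Step 1: union(1, 3) -> merged; set of 1 now {1, 3}
Step 2: union(13, 9) -> merged; set of 13 now {9, 13}
Step 3: union(2, 7) -> merged; set of 2 now {2, 7}
Step 4: find(3) -> no change; set of 3 is {1, 3}
Step 5: union(6, 14) -> merged; set of 6 now {6, 14}
Set of 3: {1, 3}; 1 is a member.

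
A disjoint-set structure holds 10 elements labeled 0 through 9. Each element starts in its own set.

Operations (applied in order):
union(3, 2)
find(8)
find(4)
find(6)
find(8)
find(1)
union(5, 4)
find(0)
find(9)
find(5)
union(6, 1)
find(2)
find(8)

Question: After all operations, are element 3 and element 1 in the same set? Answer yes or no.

Answer: no

Derivation:
Step 1: union(3, 2) -> merged; set of 3 now {2, 3}
Step 2: find(8) -> no change; set of 8 is {8}
Step 3: find(4) -> no change; set of 4 is {4}
Step 4: find(6) -> no change; set of 6 is {6}
Step 5: find(8) -> no change; set of 8 is {8}
Step 6: find(1) -> no change; set of 1 is {1}
Step 7: union(5, 4) -> merged; set of 5 now {4, 5}
Step 8: find(0) -> no change; set of 0 is {0}
Step 9: find(9) -> no change; set of 9 is {9}
Step 10: find(5) -> no change; set of 5 is {4, 5}
Step 11: union(6, 1) -> merged; set of 6 now {1, 6}
Step 12: find(2) -> no change; set of 2 is {2, 3}
Step 13: find(8) -> no change; set of 8 is {8}
Set of 3: {2, 3}; 1 is not a member.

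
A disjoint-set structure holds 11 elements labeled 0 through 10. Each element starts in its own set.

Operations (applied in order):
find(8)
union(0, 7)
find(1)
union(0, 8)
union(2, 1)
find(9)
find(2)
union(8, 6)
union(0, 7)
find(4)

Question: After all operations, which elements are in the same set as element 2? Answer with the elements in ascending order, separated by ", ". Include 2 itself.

Step 1: find(8) -> no change; set of 8 is {8}
Step 2: union(0, 7) -> merged; set of 0 now {0, 7}
Step 3: find(1) -> no change; set of 1 is {1}
Step 4: union(0, 8) -> merged; set of 0 now {0, 7, 8}
Step 5: union(2, 1) -> merged; set of 2 now {1, 2}
Step 6: find(9) -> no change; set of 9 is {9}
Step 7: find(2) -> no change; set of 2 is {1, 2}
Step 8: union(8, 6) -> merged; set of 8 now {0, 6, 7, 8}
Step 9: union(0, 7) -> already same set; set of 0 now {0, 6, 7, 8}
Step 10: find(4) -> no change; set of 4 is {4}
Component of 2: {1, 2}

Answer: 1, 2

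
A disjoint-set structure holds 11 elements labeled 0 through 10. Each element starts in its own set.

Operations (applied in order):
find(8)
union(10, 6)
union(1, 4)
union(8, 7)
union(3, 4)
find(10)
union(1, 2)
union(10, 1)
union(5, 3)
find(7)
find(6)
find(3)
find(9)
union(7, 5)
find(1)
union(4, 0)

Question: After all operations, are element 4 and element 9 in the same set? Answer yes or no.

Step 1: find(8) -> no change; set of 8 is {8}
Step 2: union(10, 6) -> merged; set of 10 now {6, 10}
Step 3: union(1, 4) -> merged; set of 1 now {1, 4}
Step 4: union(8, 7) -> merged; set of 8 now {7, 8}
Step 5: union(3, 4) -> merged; set of 3 now {1, 3, 4}
Step 6: find(10) -> no change; set of 10 is {6, 10}
Step 7: union(1, 2) -> merged; set of 1 now {1, 2, 3, 4}
Step 8: union(10, 1) -> merged; set of 10 now {1, 2, 3, 4, 6, 10}
Step 9: union(5, 3) -> merged; set of 5 now {1, 2, 3, 4, 5, 6, 10}
Step 10: find(7) -> no change; set of 7 is {7, 8}
Step 11: find(6) -> no change; set of 6 is {1, 2, 3, 4, 5, 6, 10}
Step 12: find(3) -> no change; set of 3 is {1, 2, 3, 4, 5, 6, 10}
Step 13: find(9) -> no change; set of 9 is {9}
Step 14: union(7, 5) -> merged; set of 7 now {1, 2, 3, 4, 5, 6, 7, 8, 10}
Step 15: find(1) -> no change; set of 1 is {1, 2, 3, 4, 5, 6, 7, 8, 10}
Step 16: union(4, 0) -> merged; set of 4 now {0, 1, 2, 3, 4, 5, 6, 7, 8, 10}
Set of 4: {0, 1, 2, 3, 4, 5, 6, 7, 8, 10}; 9 is not a member.

Answer: no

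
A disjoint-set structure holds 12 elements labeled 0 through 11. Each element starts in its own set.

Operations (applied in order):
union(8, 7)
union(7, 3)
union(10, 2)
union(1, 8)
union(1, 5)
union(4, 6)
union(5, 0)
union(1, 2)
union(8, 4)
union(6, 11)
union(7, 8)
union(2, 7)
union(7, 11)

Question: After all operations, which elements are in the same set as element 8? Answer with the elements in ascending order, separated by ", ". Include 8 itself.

Step 1: union(8, 7) -> merged; set of 8 now {7, 8}
Step 2: union(7, 3) -> merged; set of 7 now {3, 7, 8}
Step 3: union(10, 2) -> merged; set of 10 now {2, 10}
Step 4: union(1, 8) -> merged; set of 1 now {1, 3, 7, 8}
Step 5: union(1, 5) -> merged; set of 1 now {1, 3, 5, 7, 8}
Step 6: union(4, 6) -> merged; set of 4 now {4, 6}
Step 7: union(5, 0) -> merged; set of 5 now {0, 1, 3, 5, 7, 8}
Step 8: union(1, 2) -> merged; set of 1 now {0, 1, 2, 3, 5, 7, 8, 10}
Step 9: union(8, 4) -> merged; set of 8 now {0, 1, 2, 3, 4, 5, 6, 7, 8, 10}
Step 10: union(6, 11) -> merged; set of 6 now {0, 1, 2, 3, 4, 5, 6, 7, 8, 10, 11}
Step 11: union(7, 8) -> already same set; set of 7 now {0, 1, 2, 3, 4, 5, 6, 7, 8, 10, 11}
Step 12: union(2, 7) -> already same set; set of 2 now {0, 1, 2, 3, 4, 5, 6, 7, 8, 10, 11}
Step 13: union(7, 11) -> already same set; set of 7 now {0, 1, 2, 3, 4, 5, 6, 7, 8, 10, 11}
Component of 8: {0, 1, 2, 3, 4, 5, 6, 7, 8, 10, 11}

Answer: 0, 1, 2, 3, 4, 5, 6, 7, 8, 10, 11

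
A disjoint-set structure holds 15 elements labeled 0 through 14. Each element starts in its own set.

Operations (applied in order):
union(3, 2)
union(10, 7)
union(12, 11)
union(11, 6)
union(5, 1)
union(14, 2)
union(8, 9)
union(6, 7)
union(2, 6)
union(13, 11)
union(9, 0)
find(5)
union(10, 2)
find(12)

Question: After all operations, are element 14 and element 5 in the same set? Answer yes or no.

Answer: no

Derivation:
Step 1: union(3, 2) -> merged; set of 3 now {2, 3}
Step 2: union(10, 7) -> merged; set of 10 now {7, 10}
Step 3: union(12, 11) -> merged; set of 12 now {11, 12}
Step 4: union(11, 6) -> merged; set of 11 now {6, 11, 12}
Step 5: union(5, 1) -> merged; set of 5 now {1, 5}
Step 6: union(14, 2) -> merged; set of 14 now {2, 3, 14}
Step 7: union(8, 9) -> merged; set of 8 now {8, 9}
Step 8: union(6, 7) -> merged; set of 6 now {6, 7, 10, 11, 12}
Step 9: union(2, 6) -> merged; set of 2 now {2, 3, 6, 7, 10, 11, 12, 14}
Step 10: union(13, 11) -> merged; set of 13 now {2, 3, 6, 7, 10, 11, 12, 13, 14}
Step 11: union(9, 0) -> merged; set of 9 now {0, 8, 9}
Step 12: find(5) -> no change; set of 5 is {1, 5}
Step 13: union(10, 2) -> already same set; set of 10 now {2, 3, 6, 7, 10, 11, 12, 13, 14}
Step 14: find(12) -> no change; set of 12 is {2, 3, 6, 7, 10, 11, 12, 13, 14}
Set of 14: {2, 3, 6, 7, 10, 11, 12, 13, 14}; 5 is not a member.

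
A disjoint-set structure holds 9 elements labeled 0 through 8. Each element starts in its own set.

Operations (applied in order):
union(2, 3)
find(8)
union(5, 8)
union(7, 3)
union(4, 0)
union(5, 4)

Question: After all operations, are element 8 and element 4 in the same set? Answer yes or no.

Step 1: union(2, 3) -> merged; set of 2 now {2, 3}
Step 2: find(8) -> no change; set of 8 is {8}
Step 3: union(5, 8) -> merged; set of 5 now {5, 8}
Step 4: union(7, 3) -> merged; set of 7 now {2, 3, 7}
Step 5: union(4, 0) -> merged; set of 4 now {0, 4}
Step 6: union(5, 4) -> merged; set of 5 now {0, 4, 5, 8}
Set of 8: {0, 4, 5, 8}; 4 is a member.

Answer: yes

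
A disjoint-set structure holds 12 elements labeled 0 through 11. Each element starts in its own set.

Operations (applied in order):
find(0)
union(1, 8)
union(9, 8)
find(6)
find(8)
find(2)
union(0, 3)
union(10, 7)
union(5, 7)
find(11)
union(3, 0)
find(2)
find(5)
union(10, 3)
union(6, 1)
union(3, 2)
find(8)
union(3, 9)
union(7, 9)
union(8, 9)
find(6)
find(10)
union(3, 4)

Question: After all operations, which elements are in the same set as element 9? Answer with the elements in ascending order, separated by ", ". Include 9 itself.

Answer: 0, 1, 2, 3, 4, 5, 6, 7, 8, 9, 10

Derivation:
Step 1: find(0) -> no change; set of 0 is {0}
Step 2: union(1, 8) -> merged; set of 1 now {1, 8}
Step 3: union(9, 8) -> merged; set of 9 now {1, 8, 9}
Step 4: find(6) -> no change; set of 6 is {6}
Step 5: find(8) -> no change; set of 8 is {1, 8, 9}
Step 6: find(2) -> no change; set of 2 is {2}
Step 7: union(0, 3) -> merged; set of 0 now {0, 3}
Step 8: union(10, 7) -> merged; set of 10 now {7, 10}
Step 9: union(5, 7) -> merged; set of 5 now {5, 7, 10}
Step 10: find(11) -> no change; set of 11 is {11}
Step 11: union(3, 0) -> already same set; set of 3 now {0, 3}
Step 12: find(2) -> no change; set of 2 is {2}
Step 13: find(5) -> no change; set of 5 is {5, 7, 10}
Step 14: union(10, 3) -> merged; set of 10 now {0, 3, 5, 7, 10}
Step 15: union(6, 1) -> merged; set of 6 now {1, 6, 8, 9}
Step 16: union(3, 2) -> merged; set of 3 now {0, 2, 3, 5, 7, 10}
Step 17: find(8) -> no change; set of 8 is {1, 6, 8, 9}
Step 18: union(3, 9) -> merged; set of 3 now {0, 1, 2, 3, 5, 6, 7, 8, 9, 10}
Step 19: union(7, 9) -> already same set; set of 7 now {0, 1, 2, 3, 5, 6, 7, 8, 9, 10}
Step 20: union(8, 9) -> already same set; set of 8 now {0, 1, 2, 3, 5, 6, 7, 8, 9, 10}
Step 21: find(6) -> no change; set of 6 is {0, 1, 2, 3, 5, 6, 7, 8, 9, 10}
Step 22: find(10) -> no change; set of 10 is {0, 1, 2, 3, 5, 6, 7, 8, 9, 10}
Step 23: union(3, 4) -> merged; set of 3 now {0, 1, 2, 3, 4, 5, 6, 7, 8, 9, 10}
Component of 9: {0, 1, 2, 3, 4, 5, 6, 7, 8, 9, 10}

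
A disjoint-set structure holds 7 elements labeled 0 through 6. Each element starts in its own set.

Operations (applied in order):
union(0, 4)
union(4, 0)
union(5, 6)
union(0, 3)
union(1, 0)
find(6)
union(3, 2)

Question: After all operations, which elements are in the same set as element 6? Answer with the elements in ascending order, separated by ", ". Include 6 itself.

Answer: 5, 6

Derivation:
Step 1: union(0, 4) -> merged; set of 0 now {0, 4}
Step 2: union(4, 0) -> already same set; set of 4 now {0, 4}
Step 3: union(5, 6) -> merged; set of 5 now {5, 6}
Step 4: union(0, 3) -> merged; set of 0 now {0, 3, 4}
Step 5: union(1, 0) -> merged; set of 1 now {0, 1, 3, 4}
Step 6: find(6) -> no change; set of 6 is {5, 6}
Step 7: union(3, 2) -> merged; set of 3 now {0, 1, 2, 3, 4}
Component of 6: {5, 6}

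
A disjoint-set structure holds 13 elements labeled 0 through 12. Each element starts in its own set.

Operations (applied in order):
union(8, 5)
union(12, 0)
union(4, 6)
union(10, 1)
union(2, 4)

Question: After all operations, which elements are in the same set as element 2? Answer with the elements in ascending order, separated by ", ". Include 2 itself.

Answer: 2, 4, 6

Derivation:
Step 1: union(8, 5) -> merged; set of 8 now {5, 8}
Step 2: union(12, 0) -> merged; set of 12 now {0, 12}
Step 3: union(4, 6) -> merged; set of 4 now {4, 6}
Step 4: union(10, 1) -> merged; set of 10 now {1, 10}
Step 5: union(2, 4) -> merged; set of 2 now {2, 4, 6}
Component of 2: {2, 4, 6}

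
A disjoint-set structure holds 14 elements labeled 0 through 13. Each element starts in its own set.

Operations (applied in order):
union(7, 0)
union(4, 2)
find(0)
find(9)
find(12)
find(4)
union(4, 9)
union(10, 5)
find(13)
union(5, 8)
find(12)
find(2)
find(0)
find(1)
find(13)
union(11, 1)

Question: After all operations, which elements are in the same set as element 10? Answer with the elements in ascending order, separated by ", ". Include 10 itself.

Step 1: union(7, 0) -> merged; set of 7 now {0, 7}
Step 2: union(4, 2) -> merged; set of 4 now {2, 4}
Step 3: find(0) -> no change; set of 0 is {0, 7}
Step 4: find(9) -> no change; set of 9 is {9}
Step 5: find(12) -> no change; set of 12 is {12}
Step 6: find(4) -> no change; set of 4 is {2, 4}
Step 7: union(4, 9) -> merged; set of 4 now {2, 4, 9}
Step 8: union(10, 5) -> merged; set of 10 now {5, 10}
Step 9: find(13) -> no change; set of 13 is {13}
Step 10: union(5, 8) -> merged; set of 5 now {5, 8, 10}
Step 11: find(12) -> no change; set of 12 is {12}
Step 12: find(2) -> no change; set of 2 is {2, 4, 9}
Step 13: find(0) -> no change; set of 0 is {0, 7}
Step 14: find(1) -> no change; set of 1 is {1}
Step 15: find(13) -> no change; set of 13 is {13}
Step 16: union(11, 1) -> merged; set of 11 now {1, 11}
Component of 10: {5, 8, 10}

Answer: 5, 8, 10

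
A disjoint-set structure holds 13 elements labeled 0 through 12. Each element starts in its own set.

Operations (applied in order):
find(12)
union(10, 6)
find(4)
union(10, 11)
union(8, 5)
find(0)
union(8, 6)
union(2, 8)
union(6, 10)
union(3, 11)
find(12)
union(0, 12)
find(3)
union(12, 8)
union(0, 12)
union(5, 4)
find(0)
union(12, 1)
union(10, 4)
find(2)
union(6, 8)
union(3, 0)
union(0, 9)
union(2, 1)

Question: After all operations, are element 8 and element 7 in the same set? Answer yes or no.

Answer: no

Derivation:
Step 1: find(12) -> no change; set of 12 is {12}
Step 2: union(10, 6) -> merged; set of 10 now {6, 10}
Step 3: find(4) -> no change; set of 4 is {4}
Step 4: union(10, 11) -> merged; set of 10 now {6, 10, 11}
Step 5: union(8, 5) -> merged; set of 8 now {5, 8}
Step 6: find(0) -> no change; set of 0 is {0}
Step 7: union(8, 6) -> merged; set of 8 now {5, 6, 8, 10, 11}
Step 8: union(2, 8) -> merged; set of 2 now {2, 5, 6, 8, 10, 11}
Step 9: union(6, 10) -> already same set; set of 6 now {2, 5, 6, 8, 10, 11}
Step 10: union(3, 11) -> merged; set of 3 now {2, 3, 5, 6, 8, 10, 11}
Step 11: find(12) -> no change; set of 12 is {12}
Step 12: union(0, 12) -> merged; set of 0 now {0, 12}
Step 13: find(3) -> no change; set of 3 is {2, 3, 5, 6, 8, 10, 11}
Step 14: union(12, 8) -> merged; set of 12 now {0, 2, 3, 5, 6, 8, 10, 11, 12}
Step 15: union(0, 12) -> already same set; set of 0 now {0, 2, 3, 5, 6, 8, 10, 11, 12}
Step 16: union(5, 4) -> merged; set of 5 now {0, 2, 3, 4, 5, 6, 8, 10, 11, 12}
Step 17: find(0) -> no change; set of 0 is {0, 2, 3, 4, 5, 6, 8, 10, 11, 12}
Step 18: union(12, 1) -> merged; set of 12 now {0, 1, 2, 3, 4, 5, 6, 8, 10, 11, 12}
Step 19: union(10, 4) -> already same set; set of 10 now {0, 1, 2, 3, 4, 5, 6, 8, 10, 11, 12}
Step 20: find(2) -> no change; set of 2 is {0, 1, 2, 3, 4, 5, 6, 8, 10, 11, 12}
Step 21: union(6, 8) -> already same set; set of 6 now {0, 1, 2, 3, 4, 5, 6, 8, 10, 11, 12}
Step 22: union(3, 0) -> already same set; set of 3 now {0, 1, 2, 3, 4, 5, 6, 8, 10, 11, 12}
Step 23: union(0, 9) -> merged; set of 0 now {0, 1, 2, 3, 4, 5, 6, 8, 9, 10, 11, 12}
Step 24: union(2, 1) -> already same set; set of 2 now {0, 1, 2, 3, 4, 5, 6, 8, 9, 10, 11, 12}
Set of 8: {0, 1, 2, 3, 4, 5, 6, 8, 9, 10, 11, 12}; 7 is not a member.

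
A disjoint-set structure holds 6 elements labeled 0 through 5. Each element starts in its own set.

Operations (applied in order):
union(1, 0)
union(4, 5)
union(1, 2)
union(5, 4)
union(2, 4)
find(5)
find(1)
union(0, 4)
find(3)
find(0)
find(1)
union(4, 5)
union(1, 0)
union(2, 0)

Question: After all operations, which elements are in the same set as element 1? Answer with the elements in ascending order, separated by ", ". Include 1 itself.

Answer: 0, 1, 2, 4, 5

Derivation:
Step 1: union(1, 0) -> merged; set of 1 now {0, 1}
Step 2: union(4, 5) -> merged; set of 4 now {4, 5}
Step 3: union(1, 2) -> merged; set of 1 now {0, 1, 2}
Step 4: union(5, 4) -> already same set; set of 5 now {4, 5}
Step 5: union(2, 4) -> merged; set of 2 now {0, 1, 2, 4, 5}
Step 6: find(5) -> no change; set of 5 is {0, 1, 2, 4, 5}
Step 7: find(1) -> no change; set of 1 is {0, 1, 2, 4, 5}
Step 8: union(0, 4) -> already same set; set of 0 now {0, 1, 2, 4, 5}
Step 9: find(3) -> no change; set of 3 is {3}
Step 10: find(0) -> no change; set of 0 is {0, 1, 2, 4, 5}
Step 11: find(1) -> no change; set of 1 is {0, 1, 2, 4, 5}
Step 12: union(4, 5) -> already same set; set of 4 now {0, 1, 2, 4, 5}
Step 13: union(1, 0) -> already same set; set of 1 now {0, 1, 2, 4, 5}
Step 14: union(2, 0) -> already same set; set of 2 now {0, 1, 2, 4, 5}
Component of 1: {0, 1, 2, 4, 5}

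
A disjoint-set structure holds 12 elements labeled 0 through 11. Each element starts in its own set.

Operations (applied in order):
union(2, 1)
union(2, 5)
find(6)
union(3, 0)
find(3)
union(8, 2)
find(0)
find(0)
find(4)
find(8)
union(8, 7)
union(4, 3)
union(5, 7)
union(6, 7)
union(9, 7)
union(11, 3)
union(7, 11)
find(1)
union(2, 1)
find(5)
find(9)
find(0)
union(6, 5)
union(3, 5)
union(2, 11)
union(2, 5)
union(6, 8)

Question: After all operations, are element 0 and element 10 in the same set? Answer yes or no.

Answer: no

Derivation:
Step 1: union(2, 1) -> merged; set of 2 now {1, 2}
Step 2: union(2, 5) -> merged; set of 2 now {1, 2, 5}
Step 3: find(6) -> no change; set of 6 is {6}
Step 4: union(3, 0) -> merged; set of 3 now {0, 3}
Step 5: find(3) -> no change; set of 3 is {0, 3}
Step 6: union(8, 2) -> merged; set of 8 now {1, 2, 5, 8}
Step 7: find(0) -> no change; set of 0 is {0, 3}
Step 8: find(0) -> no change; set of 0 is {0, 3}
Step 9: find(4) -> no change; set of 4 is {4}
Step 10: find(8) -> no change; set of 8 is {1, 2, 5, 8}
Step 11: union(8, 7) -> merged; set of 8 now {1, 2, 5, 7, 8}
Step 12: union(4, 3) -> merged; set of 4 now {0, 3, 4}
Step 13: union(5, 7) -> already same set; set of 5 now {1, 2, 5, 7, 8}
Step 14: union(6, 7) -> merged; set of 6 now {1, 2, 5, 6, 7, 8}
Step 15: union(9, 7) -> merged; set of 9 now {1, 2, 5, 6, 7, 8, 9}
Step 16: union(11, 3) -> merged; set of 11 now {0, 3, 4, 11}
Step 17: union(7, 11) -> merged; set of 7 now {0, 1, 2, 3, 4, 5, 6, 7, 8, 9, 11}
Step 18: find(1) -> no change; set of 1 is {0, 1, 2, 3, 4, 5, 6, 7, 8, 9, 11}
Step 19: union(2, 1) -> already same set; set of 2 now {0, 1, 2, 3, 4, 5, 6, 7, 8, 9, 11}
Step 20: find(5) -> no change; set of 5 is {0, 1, 2, 3, 4, 5, 6, 7, 8, 9, 11}
Step 21: find(9) -> no change; set of 9 is {0, 1, 2, 3, 4, 5, 6, 7, 8, 9, 11}
Step 22: find(0) -> no change; set of 0 is {0, 1, 2, 3, 4, 5, 6, 7, 8, 9, 11}
Step 23: union(6, 5) -> already same set; set of 6 now {0, 1, 2, 3, 4, 5, 6, 7, 8, 9, 11}
Step 24: union(3, 5) -> already same set; set of 3 now {0, 1, 2, 3, 4, 5, 6, 7, 8, 9, 11}
Step 25: union(2, 11) -> already same set; set of 2 now {0, 1, 2, 3, 4, 5, 6, 7, 8, 9, 11}
Step 26: union(2, 5) -> already same set; set of 2 now {0, 1, 2, 3, 4, 5, 6, 7, 8, 9, 11}
Step 27: union(6, 8) -> already same set; set of 6 now {0, 1, 2, 3, 4, 5, 6, 7, 8, 9, 11}
Set of 0: {0, 1, 2, 3, 4, 5, 6, 7, 8, 9, 11}; 10 is not a member.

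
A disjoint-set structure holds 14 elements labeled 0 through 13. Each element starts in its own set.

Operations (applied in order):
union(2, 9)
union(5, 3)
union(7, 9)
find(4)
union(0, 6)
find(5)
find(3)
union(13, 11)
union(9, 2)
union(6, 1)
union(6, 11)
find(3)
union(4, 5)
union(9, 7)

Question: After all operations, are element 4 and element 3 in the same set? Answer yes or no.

Step 1: union(2, 9) -> merged; set of 2 now {2, 9}
Step 2: union(5, 3) -> merged; set of 5 now {3, 5}
Step 3: union(7, 9) -> merged; set of 7 now {2, 7, 9}
Step 4: find(4) -> no change; set of 4 is {4}
Step 5: union(0, 6) -> merged; set of 0 now {0, 6}
Step 6: find(5) -> no change; set of 5 is {3, 5}
Step 7: find(3) -> no change; set of 3 is {3, 5}
Step 8: union(13, 11) -> merged; set of 13 now {11, 13}
Step 9: union(9, 2) -> already same set; set of 9 now {2, 7, 9}
Step 10: union(6, 1) -> merged; set of 6 now {0, 1, 6}
Step 11: union(6, 11) -> merged; set of 6 now {0, 1, 6, 11, 13}
Step 12: find(3) -> no change; set of 3 is {3, 5}
Step 13: union(4, 5) -> merged; set of 4 now {3, 4, 5}
Step 14: union(9, 7) -> already same set; set of 9 now {2, 7, 9}
Set of 4: {3, 4, 5}; 3 is a member.

Answer: yes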